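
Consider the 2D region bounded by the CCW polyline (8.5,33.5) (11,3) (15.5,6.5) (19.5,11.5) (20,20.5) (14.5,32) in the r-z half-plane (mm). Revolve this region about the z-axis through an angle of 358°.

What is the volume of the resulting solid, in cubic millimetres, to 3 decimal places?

Volume = 20018.183 mm³

Profile (r,z), 6 vertices: (8.5,33.5) (11,3) (15.5,6.5) (19.5,11.5) (20,20.5) (14.5,32)
edge 0: (8.5,33.5)→(11,3)  cross = 8.5·3 − 11·33.5 = -343.0000; (r_i+r_j)·cross = 19.5·-343.0000 = -6688.5000
edge 1: (11,3)→(15.5,6.5)  cross = 11·6.5 − 15.5·3 = 25.0000; (r_i+r_j)·cross = 26.5·25.0000 = 662.5000
edge 2: (15.5,6.5)→(19.5,11.5)  cross = 15.5·11.5 − 19.5·6.5 = 51.5000; (r_i+r_j)·cross = 35·51.5000 = 1802.5000
edge 3: (19.5,11.5)→(20,20.5)  cross = 19.5·20.5 − 20·11.5 = 169.7500; (r_i+r_j)·cross = 39.5·169.7500 = 6705.1250
edge 4: (20,20.5)→(14.5,32)  cross = 20·32 − 14.5·20.5 = 342.7500; (r_i+r_j)·cross = 34.5·342.7500 = 11824.8750
edge 5: (14.5,32)→(8.5,33.5)  cross = 14.5·33.5 − 8.5·32 = 213.7500; (r_i+r_j)·cross = 23·213.7500 = 4916.2500
Σcross = 459.7500 → A = |Σcross|/2 = 229.8750 mm²
Σ(r_i+r_j)·cross = 19222.7500 → first moment M = |Σ|/6 = 3203.7917
R_c = M/A = 3203.7917/229.8750 = 13.9371 mm
θ = 358° = 6.248279 rad
V = θ·R_c·A = 6.248279·13.9371·229.8750 = 20018.183 mm³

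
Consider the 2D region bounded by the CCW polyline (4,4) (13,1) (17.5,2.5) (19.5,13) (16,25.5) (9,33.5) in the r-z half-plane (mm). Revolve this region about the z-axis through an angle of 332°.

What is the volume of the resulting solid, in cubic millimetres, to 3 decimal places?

Profile (r,z), 6 vertices: (4,4) (13,1) (17.5,2.5) (19.5,13) (16,25.5) (9,33.5)
edge 0: (4,4)→(13,1)  cross = 4·1 − 13·4 = -48.0000; (r_i+r_j)·cross = 17·-48.0000 = -816.0000
edge 1: (13,1)→(17.5,2.5)  cross = 13·2.5 − 17.5·1 = 15.0000; (r_i+r_j)·cross = 30.5·15.0000 = 457.5000
edge 2: (17.5,2.5)→(19.5,13)  cross = 17.5·13 − 19.5·2.5 = 178.7500; (r_i+r_j)·cross = 37·178.7500 = 6613.7500
edge 3: (19.5,13)→(16,25.5)  cross = 19.5·25.5 − 16·13 = 289.2500; (r_i+r_j)·cross = 35.5·289.2500 = 10268.3750
edge 4: (16,25.5)→(9,33.5)  cross = 16·33.5 − 9·25.5 = 306.5000; (r_i+r_j)·cross = 25·306.5000 = 7662.5000
edge 5: (9,33.5)→(4,4)  cross = 9·4 − 4·33.5 = -98.0000; (r_i+r_j)·cross = 13·-98.0000 = -1274.0000
Σcross = 643.5000 → A = |Σcross|/2 = 321.7500 mm²
Σ(r_i+r_j)·cross = 22912.1250 → first moment M = |Σ|/6 = 3818.6875
R_c = M/A = 3818.6875/321.7500 = 11.8685 mm
θ = 332° = 5.794493 rad
V = θ·R_c·A = 5.794493·11.8685·321.7500 = 22127.358 mm³

Volume = 22127.358 mm³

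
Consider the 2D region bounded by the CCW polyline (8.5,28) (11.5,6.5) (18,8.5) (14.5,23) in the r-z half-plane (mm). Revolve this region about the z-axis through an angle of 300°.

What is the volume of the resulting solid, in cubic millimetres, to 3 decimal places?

Volume = 7319.911 mm³

Profile (r,z), 4 vertices: (8.5,28) (11.5,6.5) (18,8.5) (14.5,23)
edge 0: (8.5,28)→(11.5,6.5)  cross = 8.5·6.5 − 11.5·28 = -266.7500; (r_i+r_j)·cross = 20·-266.7500 = -5335.0000
edge 1: (11.5,6.5)→(18,8.5)  cross = 11.5·8.5 − 18·6.5 = -19.2500; (r_i+r_j)·cross = 29.5·-19.2500 = -567.8750
edge 2: (18,8.5)→(14.5,23)  cross = 18·23 − 14.5·8.5 = 290.7500; (r_i+r_j)·cross = 32.5·290.7500 = 9449.3750
edge 3: (14.5,23)→(8.5,28)  cross = 14.5·28 − 8.5·23 = 210.5000; (r_i+r_j)·cross = 23·210.5000 = 4841.5000
Σcross = 215.2500 → A = |Σcross|/2 = 107.6250 mm²
Σ(r_i+r_j)·cross = 8388.0000 → first moment M = |Σ|/6 = 1398.0000
R_c = M/A = 1398.0000/107.6250 = 12.9895 mm
θ = 300° = 5.235988 rad
V = θ·R_c·A = 5.235988·12.9895·107.6250 = 7319.911 mm³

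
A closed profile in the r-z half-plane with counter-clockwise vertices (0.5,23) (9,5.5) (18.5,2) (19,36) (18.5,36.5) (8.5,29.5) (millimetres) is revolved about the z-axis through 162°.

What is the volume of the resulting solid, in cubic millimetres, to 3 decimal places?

Volume = 13346.899 mm³

Profile (r,z), 6 vertices: (0.5,23) (9,5.5) (18.5,2) (19,36) (18.5,36.5) (8.5,29.5)
edge 0: (0.5,23)→(9,5.5)  cross = 0.5·5.5 − 9·23 = -204.2500; (r_i+r_j)·cross = 9.5·-204.2500 = -1940.3750
edge 1: (9,5.5)→(18.5,2)  cross = 9·2 − 18.5·5.5 = -83.7500; (r_i+r_j)·cross = 27.5·-83.7500 = -2303.1250
edge 2: (18.5,2)→(19,36)  cross = 18.5·36 − 19·2 = 628.0000; (r_i+r_j)·cross = 37.5·628.0000 = 23550.0000
edge 3: (19,36)→(18.5,36.5)  cross = 19·36.5 − 18.5·36 = 27.5000; (r_i+r_j)·cross = 37.5·27.5000 = 1031.2500
edge 4: (18.5,36.5)→(8.5,29.5)  cross = 18.5·29.5 − 8.5·36.5 = 235.5000; (r_i+r_j)·cross = 27·235.5000 = 6358.5000
edge 5: (8.5,29.5)→(0.5,23)  cross = 8.5·23 − 0.5·29.5 = 180.7500; (r_i+r_j)·cross = 9·180.7500 = 1626.7500
Σcross = 783.7500 → A = |Σcross|/2 = 391.8750 mm²
Σ(r_i+r_j)·cross = 28323.0000 → first moment M = |Σ|/6 = 4720.5000
R_c = M/A = 4720.5000/391.8750 = 12.0459 mm
θ = 162° = 2.827433 rad
V = θ·R_c·A = 2.827433·12.0459·391.8750 = 13346.899 mm³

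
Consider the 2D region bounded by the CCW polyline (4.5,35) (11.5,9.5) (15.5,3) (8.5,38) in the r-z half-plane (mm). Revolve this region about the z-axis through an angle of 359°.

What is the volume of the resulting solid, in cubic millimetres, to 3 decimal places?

Profile (r,z), 4 vertices: (4.5,35) (11.5,9.5) (15.5,3) (8.5,38)
edge 0: (4.5,35)→(11.5,9.5)  cross = 4.5·9.5 − 11.5·35 = -359.7500; (r_i+r_j)·cross = 16·-359.7500 = -5756.0000
edge 1: (11.5,9.5)→(15.5,3)  cross = 11.5·3 − 15.5·9.5 = -112.7500; (r_i+r_j)·cross = 27·-112.7500 = -3044.2500
edge 2: (15.5,3)→(8.5,38)  cross = 15.5·38 − 8.5·3 = 563.5000; (r_i+r_j)·cross = 24·563.5000 = 13524.0000
edge 3: (8.5,38)→(4.5,35)  cross = 8.5·35 − 4.5·38 = 126.5000; (r_i+r_j)·cross = 13·126.5000 = 1644.5000
Σcross = 217.5000 → A = |Σcross|/2 = 108.7500 mm²
Σ(r_i+r_j)·cross = 6368.2500 → first moment M = |Σ|/6 = 1061.3750
R_c = M/A = 1061.3750/108.7500 = 9.7598 mm
θ = 359° = 6.265732 rad
V = θ·R_c·A = 6.265732·9.7598·108.7500 = 6650.291 mm³

Volume = 6650.291 mm³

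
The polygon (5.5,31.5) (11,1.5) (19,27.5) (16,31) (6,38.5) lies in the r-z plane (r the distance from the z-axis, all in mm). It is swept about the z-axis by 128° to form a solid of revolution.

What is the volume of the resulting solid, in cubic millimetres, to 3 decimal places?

Profile (r,z), 5 vertices: (5.5,31.5) (11,1.5) (19,27.5) (16,31) (6,38.5)
edge 0: (5.5,31.5)→(11,1.5)  cross = 5.5·1.5 − 11·31.5 = -338.2500; (r_i+r_j)·cross = 16.5·-338.2500 = -5581.1250
edge 1: (11,1.5)→(19,27.5)  cross = 11·27.5 − 19·1.5 = 274.0000; (r_i+r_j)·cross = 30·274.0000 = 8220.0000
edge 2: (19,27.5)→(16,31)  cross = 19·31 − 16·27.5 = 149.0000; (r_i+r_j)·cross = 35·149.0000 = 5215.0000
edge 3: (16,31)→(6,38.5)  cross = 16·38.5 − 6·31 = 430.0000; (r_i+r_j)·cross = 22·430.0000 = 9460.0000
edge 4: (6,38.5)→(5.5,31.5)  cross = 6·31.5 − 5.5·38.5 = -22.7500; (r_i+r_j)·cross = 11.5·-22.7500 = -261.6250
Σcross = 492.0000 → A = |Σcross|/2 = 246.0000 mm²
Σ(r_i+r_j)·cross = 17052.2500 → first moment M = |Σ|/6 = 2842.0417
R_c = M/A = 2842.0417/246.0000 = 11.5530 mm
θ = 128° = 2.234021 rad
V = θ·R_c·A = 2.234021·11.5530·246.0000 = 6349.182 mm³

Volume = 6349.182 mm³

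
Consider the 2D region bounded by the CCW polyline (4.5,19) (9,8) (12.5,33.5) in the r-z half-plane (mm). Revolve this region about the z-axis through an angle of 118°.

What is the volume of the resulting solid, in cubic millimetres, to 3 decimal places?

Profile (r,z), 3 vertices: (4.5,19) (9,8) (12.5,33.5)
edge 0: (4.5,19)→(9,8)  cross = 4.5·8 − 9·19 = -135.0000; (r_i+r_j)·cross = 13.5·-135.0000 = -1822.5000
edge 1: (9,8)→(12.5,33.5)  cross = 9·33.5 − 12.5·8 = 201.5000; (r_i+r_j)·cross = 21.5·201.5000 = 4332.2500
edge 2: (12.5,33.5)→(4.5,19)  cross = 12.5·19 − 4.5·33.5 = 86.7500; (r_i+r_j)·cross = 17·86.7500 = 1474.7500
Σcross = 153.2500 → A = |Σcross|/2 = 76.6250 mm²
Σ(r_i+r_j)·cross = 3984.5000 → first moment M = |Σ|/6 = 664.0833
R_c = M/A = 664.0833/76.6250 = 8.6667 mm
θ = 118° = 2.059489 rad
V = θ·R_c·A = 2.059489·8.6667·76.6250 = 1367.672 mm³

Volume = 1367.672 mm³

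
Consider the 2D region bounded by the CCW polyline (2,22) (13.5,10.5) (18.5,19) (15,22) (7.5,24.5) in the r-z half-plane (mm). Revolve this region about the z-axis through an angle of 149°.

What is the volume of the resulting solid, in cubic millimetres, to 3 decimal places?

Profile (r,z), 5 vertices: (2,22) (13.5,10.5) (18.5,19) (15,22) (7.5,24.5)
edge 0: (2,22)→(13.5,10.5)  cross = 2·10.5 − 13.5·22 = -276.0000; (r_i+r_j)·cross = 15.5·-276.0000 = -4278.0000
edge 1: (13.5,10.5)→(18.5,19)  cross = 13.5·19 − 18.5·10.5 = 62.2500; (r_i+r_j)·cross = 32·62.2500 = 1992.0000
edge 2: (18.5,19)→(15,22)  cross = 18.5·22 − 15·19 = 122.0000; (r_i+r_j)·cross = 33.5·122.0000 = 4087.0000
edge 3: (15,22)→(7.5,24.5)  cross = 15·24.5 − 7.5·22 = 202.5000; (r_i+r_j)·cross = 22.5·202.5000 = 4556.2500
edge 4: (7.5,24.5)→(2,22)  cross = 7.5·22 − 2·24.5 = 116.0000; (r_i+r_j)·cross = 9.5·116.0000 = 1102.0000
Σcross = 226.7500 → A = |Σcross|/2 = 113.3750 mm²
Σ(r_i+r_j)·cross = 7459.2500 → first moment M = |Σ|/6 = 1243.2083
R_c = M/A = 1243.2083/113.3750 = 10.9655 mm
θ = 149° = 2.600541 rad
V = θ·R_c·A = 2.600541·10.9655·113.3750 = 3233.014 mm³

Volume = 3233.014 mm³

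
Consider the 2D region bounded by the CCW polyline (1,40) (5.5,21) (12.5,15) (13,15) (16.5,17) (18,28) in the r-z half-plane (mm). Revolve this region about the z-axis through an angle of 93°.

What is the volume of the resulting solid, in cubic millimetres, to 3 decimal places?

Volume = 3523.196 mm³

Profile (r,z), 6 vertices: (1,40) (5.5,21) (12.5,15) (13,15) (16.5,17) (18,28)
edge 0: (1,40)→(5.5,21)  cross = 1·21 − 5.5·40 = -199.0000; (r_i+r_j)·cross = 6.5·-199.0000 = -1293.5000
edge 1: (5.5,21)→(12.5,15)  cross = 5.5·15 − 12.5·21 = -180.0000; (r_i+r_j)·cross = 18·-180.0000 = -3240.0000
edge 2: (12.5,15)→(13,15)  cross = 12.5·15 − 13·15 = -7.5000; (r_i+r_j)·cross = 25.5·-7.5000 = -191.2500
edge 3: (13,15)→(16.5,17)  cross = 13·17 − 16.5·15 = -26.5000; (r_i+r_j)·cross = 29.5·-26.5000 = -781.7500
edge 4: (16.5,17)→(18,28)  cross = 16.5·28 − 18·17 = 156.0000; (r_i+r_j)·cross = 34.5·156.0000 = 5382.0000
edge 5: (18,28)→(1,40)  cross = 18·40 − 1·28 = 692.0000; (r_i+r_j)·cross = 19·692.0000 = 13148.0000
Σcross = 435.0000 → A = |Σcross|/2 = 217.5000 mm²
Σ(r_i+r_j)·cross = 13023.5000 → first moment M = |Σ|/6 = 2170.5833
R_c = M/A = 2170.5833/217.5000 = 9.9797 mm
θ = 93° = 1.623156 rad
V = θ·R_c·A = 1.623156·9.9797·217.5000 = 3523.196 mm³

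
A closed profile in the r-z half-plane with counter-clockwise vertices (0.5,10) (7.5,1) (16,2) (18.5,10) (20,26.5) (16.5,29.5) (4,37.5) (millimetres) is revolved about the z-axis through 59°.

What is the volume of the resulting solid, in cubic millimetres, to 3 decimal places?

Volume = 5274.865 mm³

Profile (r,z), 7 vertices: (0.5,10) (7.5,1) (16,2) (18.5,10) (20,26.5) (16.5,29.5) (4,37.5)
edge 0: (0.5,10)→(7.5,1)  cross = 0.5·1 − 7.5·10 = -74.5000; (r_i+r_j)·cross = 8·-74.5000 = -596.0000
edge 1: (7.5,1)→(16,2)  cross = 7.5·2 − 16·1 = -1.0000; (r_i+r_j)·cross = 23.5·-1.0000 = -23.5000
edge 2: (16,2)→(18.5,10)  cross = 16·10 − 18.5·2 = 123.0000; (r_i+r_j)·cross = 34.5·123.0000 = 4243.5000
edge 3: (18.5,10)→(20,26.5)  cross = 18.5·26.5 − 20·10 = 290.2500; (r_i+r_j)·cross = 38.5·290.2500 = 11174.6250
edge 4: (20,26.5)→(16.5,29.5)  cross = 20·29.5 − 16.5·26.5 = 152.7500; (r_i+r_j)·cross = 36.5·152.7500 = 5575.3750
edge 5: (16.5,29.5)→(4,37.5)  cross = 16.5·37.5 − 4·29.5 = 500.7500; (r_i+r_j)·cross = 20.5·500.7500 = 10265.3750
edge 6: (4,37.5)→(0.5,10)  cross = 4·10 − 0.5·37.5 = 21.2500; (r_i+r_j)·cross = 4.5·21.2500 = 95.6250
Σcross = 1012.5000 → A = |Σcross|/2 = 506.2500 mm²
Σ(r_i+r_j)·cross = 30735.0000 → first moment M = |Σ|/6 = 5122.5000
R_c = M/A = 5122.5000/506.2500 = 10.1185 mm
θ = 59° = 1.029744 rad
V = θ·R_c·A = 1.029744·10.1185·506.2500 = 5274.865 mm³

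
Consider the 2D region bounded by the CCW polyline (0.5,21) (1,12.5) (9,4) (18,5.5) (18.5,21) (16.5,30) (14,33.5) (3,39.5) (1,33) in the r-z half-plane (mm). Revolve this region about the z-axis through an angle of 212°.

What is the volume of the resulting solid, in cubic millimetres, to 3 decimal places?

Profile (r,z), 9 vertices: (0.5,21) (1,12.5) (9,4) (18,5.5) (18.5,21) (16.5,30) (14,33.5) (3,39.5) (1,33)
edge 0: (0.5,21)→(1,12.5)  cross = 0.5·12.5 − 1·21 = -14.7500; (r_i+r_j)·cross = 1.5·-14.7500 = -22.1250
edge 1: (1,12.5)→(9,4)  cross = 1·4 − 9·12.5 = -108.5000; (r_i+r_j)·cross = 10·-108.5000 = -1085.0000
edge 2: (9,4)→(18,5.5)  cross = 9·5.5 − 18·4 = -22.5000; (r_i+r_j)·cross = 27·-22.5000 = -607.5000
edge 3: (18,5.5)→(18.5,21)  cross = 18·21 − 18.5·5.5 = 276.2500; (r_i+r_j)·cross = 36.5·276.2500 = 10083.1250
edge 4: (18.5,21)→(16.5,30)  cross = 18.5·30 − 16.5·21 = 208.5000; (r_i+r_j)·cross = 35·208.5000 = 7297.5000
edge 5: (16.5,30)→(14,33.5)  cross = 16.5·33.5 − 14·30 = 132.7500; (r_i+r_j)·cross = 30.5·132.7500 = 4048.8750
edge 6: (14,33.5)→(3,39.5)  cross = 14·39.5 − 3·33.5 = 452.5000; (r_i+r_j)·cross = 17·452.5000 = 7692.5000
edge 7: (3,39.5)→(1,33)  cross = 3·33 − 1·39.5 = 59.5000; (r_i+r_j)·cross = 4·59.5000 = 238.0000
edge 8: (1,33)→(0.5,21)  cross = 1·21 − 0.5·33 = 4.5000; (r_i+r_j)·cross = 1.5·4.5000 = 6.7500
Σcross = 988.2500 → A = |Σcross|/2 = 494.1250 mm²
Σ(r_i+r_j)·cross = 27652.1250 → first moment M = |Σ|/6 = 4608.6875
R_c = M/A = 4608.6875/494.1250 = 9.3270 mm
θ = 212° = 3.700098 rad
V = θ·R_c·A = 3.700098·9.3270·494.1250 = 17052.595 mm³

Volume = 17052.595 mm³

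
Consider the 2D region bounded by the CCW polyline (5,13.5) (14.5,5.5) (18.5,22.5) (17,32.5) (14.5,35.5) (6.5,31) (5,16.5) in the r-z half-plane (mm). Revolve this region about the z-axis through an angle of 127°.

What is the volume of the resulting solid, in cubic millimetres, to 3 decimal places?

Volume = 7371.474 mm³

Profile (r,z), 7 vertices: (5,13.5) (14.5,5.5) (18.5,22.5) (17,32.5) (14.5,35.5) (6.5,31) (5,16.5)
edge 0: (5,13.5)→(14.5,5.5)  cross = 5·5.5 − 14.5·13.5 = -168.2500; (r_i+r_j)·cross = 19.5·-168.2500 = -3280.8750
edge 1: (14.5,5.5)→(18.5,22.5)  cross = 14.5·22.5 − 18.5·5.5 = 224.5000; (r_i+r_j)·cross = 33·224.5000 = 7408.5000
edge 2: (18.5,22.5)→(17,32.5)  cross = 18.5·32.5 − 17·22.5 = 218.7500; (r_i+r_j)·cross = 35.5·218.7500 = 7765.6250
edge 3: (17,32.5)→(14.5,35.5)  cross = 17·35.5 − 14.5·32.5 = 132.2500; (r_i+r_j)·cross = 31.5·132.2500 = 4165.8750
edge 4: (14.5,35.5)→(6.5,31)  cross = 14.5·31 − 6.5·35.5 = 218.7500; (r_i+r_j)·cross = 21·218.7500 = 4593.7500
edge 5: (6.5,31)→(5,16.5)  cross = 6.5·16.5 − 5·31 = -47.7500; (r_i+r_j)·cross = 11.5·-47.7500 = -549.1250
edge 6: (5,16.5)→(5,13.5)  cross = 5·13.5 − 5·16.5 = -15.0000; (r_i+r_j)·cross = 10·-15.0000 = -150.0000
Σcross = 563.2500 → A = |Σcross|/2 = 281.6250 mm²
Σ(r_i+r_j)·cross = 19953.7500 → first moment M = |Σ|/6 = 3325.6250
R_c = M/A = 3325.6250/281.6250 = 11.8087 mm
θ = 127° = 2.216568 rad
V = θ·R_c·A = 2.216568·11.8087·281.6250 = 7371.474 mm³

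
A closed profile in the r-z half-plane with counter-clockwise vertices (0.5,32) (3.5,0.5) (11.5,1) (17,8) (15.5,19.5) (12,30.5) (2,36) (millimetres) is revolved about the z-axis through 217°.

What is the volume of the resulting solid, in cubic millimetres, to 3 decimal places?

Profile (r,z), 7 vertices: (0.5,32) (3.5,0.5) (11.5,1) (17,8) (15.5,19.5) (12,30.5) (2,36)
edge 0: (0.5,32)→(3.5,0.5)  cross = 0.5·0.5 − 3.5·32 = -111.7500; (r_i+r_j)·cross = 4·-111.7500 = -447.0000
edge 1: (3.5,0.5)→(11.5,1)  cross = 3.5·1 − 11.5·0.5 = -2.2500; (r_i+r_j)·cross = 15·-2.2500 = -33.7500
edge 2: (11.5,1)→(17,8)  cross = 11.5·8 − 17·1 = 75.0000; (r_i+r_j)·cross = 28.5·75.0000 = 2137.5000
edge 3: (17,8)→(15.5,19.5)  cross = 17·19.5 − 15.5·8 = 207.5000; (r_i+r_j)·cross = 32.5·207.5000 = 6743.7500
edge 4: (15.5,19.5)→(12,30.5)  cross = 15.5·30.5 − 12·19.5 = 238.7500; (r_i+r_j)·cross = 27.5·238.7500 = 6565.6250
edge 5: (12,30.5)→(2,36)  cross = 12·36 − 2·30.5 = 371.0000; (r_i+r_j)·cross = 14·371.0000 = 5194.0000
edge 6: (2,36)→(0.5,32)  cross = 2·32 − 0.5·36 = 46.0000; (r_i+r_j)·cross = 2.5·46.0000 = 115.0000
Σcross = 824.2500 → A = |Σcross|/2 = 412.1250 mm²
Σ(r_i+r_j)·cross = 20275.1250 → first moment M = |Σ|/6 = 3379.1875
R_c = M/A = 3379.1875/412.1250 = 8.1994 mm
θ = 217° = 3.787364 rad
V = θ·R_c·A = 3.787364·8.1994·412.1250 = 12798.215 mm³

Volume = 12798.215 mm³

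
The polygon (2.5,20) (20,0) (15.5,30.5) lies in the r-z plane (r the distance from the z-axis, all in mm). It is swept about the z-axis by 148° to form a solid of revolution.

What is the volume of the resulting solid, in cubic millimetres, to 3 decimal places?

Volume = 7259.552 mm³

Profile (r,z), 3 vertices: (2.5,20) (20,0) (15.5,30.5)
edge 0: (2.5,20)→(20,0)  cross = 2.5·0 − 20·20 = -400.0000; (r_i+r_j)·cross = 22.5·-400.0000 = -9000.0000
edge 1: (20,0)→(15.5,30.5)  cross = 20·30.5 − 15.5·0 = 610.0000; (r_i+r_j)·cross = 35.5·610.0000 = 21655.0000
edge 2: (15.5,30.5)→(2.5,20)  cross = 15.5·20 − 2.5·30.5 = 233.7500; (r_i+r_j)·cross = 18·233.7500 = 4207.5000
Σcross = 443.7500 → A = |Σcross|/2 = 221.8750 mm²
Σ(r_i+r_j)·cross = 16862.5000 → first moment M = |Σ|/6 = 2810.4167
R_c = M/A = 2810.4167/221.8750 = 12.6667 mm
θ = 148° = 2.583087 rad
V = θ·R_c·A = 2.583087·12.6667·221.8750 = 7259.552 mm³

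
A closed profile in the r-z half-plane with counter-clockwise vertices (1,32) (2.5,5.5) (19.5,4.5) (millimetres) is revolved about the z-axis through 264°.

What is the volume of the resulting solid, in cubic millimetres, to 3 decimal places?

Profile (r,z), 3 vertices: (1,32) (2.5,5.5) (19.5,4.5)
edge 0: (1,32)→(2.5,5.5)  cross = 1·5.5 − 2.5·32 = -74.5000; (r_i+r_j)·cross = 3.5·-74.5000 = -260.7500
edge 1: (2.5,5.5)→(19.5,4.5)  cross = 2.5·4.5 − 19.5·5.5 = -96.0000; (r_i+r_j)·cross = 22·-96.0000 = -2112.0000
edge 2: (19.5,4.5)→(1,32)  cross = 19.5·32 − 1·4.5 = 619.5000; (r_i+r_j)·cross = 20.5·619.5000 = 12699.7500
Σcross = 449.0000 → A = |Σcross|/2 = 224.5000 mm²
Σ(r_i+r_j)·cross = 10327.0000 → first moment M = |Σ|/6 = 1721.1667
R_c = M/A = 1721.1667/224.5000 = 7.6667 mm
θ = 264° = 4.607669 rad
V = θ·R_c·A = 4.607669·7.6667·224.5000 = 7930.567 mm³

Volume = 7930.567 mm³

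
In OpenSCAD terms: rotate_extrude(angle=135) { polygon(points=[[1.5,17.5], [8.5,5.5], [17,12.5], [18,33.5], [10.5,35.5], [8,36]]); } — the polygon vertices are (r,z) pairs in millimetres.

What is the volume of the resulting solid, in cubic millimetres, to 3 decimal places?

Volume = 8529.522 mm³

Profile (r,z), 6 vertices: (1.5,17.5) (8.5,5.5) (17,12.5) (18,33.5) (10.5,35.5) (8,36)
edge 0: (1.5,17.5)→(8.5,5.5)  cross = 1.5·5.5 − 8.5·17.5 = -140.5000; (r_i+r_j)·cross = 10·-140.5000 = -1405.0000
edge 1: (8.5,5.5)→(17,12.5)  cross = 8.5·12.5 − 17·5.5 = 12.7500; (r_i+r_j)·cross = 25.5·12.7500 = 325.1250
edge 2: (17,12.5)→(18,33.5)  cross = 17·33.5 − 18·12.5 = 344.5000; (r_i+r_j)·cross = 35·344.5000 = 12057.5000
edge 3: (18,33.5)→(10.5,35.5)  cross = 18·35.5 − 10.5·33.5 = 287.2500; (r_i+r_j)·cross = 28.5·287.2500 = 8186.6250
edge 4: (10.5,35.5)→(8,36)  cross = 10.5·36 − 8·35.5 = 94.0000; (r_i+r_j)·cross = 18.5·94.0000 = 1739.0000
edge 5: (8,36)→(1.5,17.5)  cross = 8·17.5 − 1.5·36 = 86.0000; (r_i+r_j)·cross = 9.5·86.0000 = 817.0000
Σcross = 684.0000 → A = |Σcross|/2 = 342.0000 mm²
Σ(r_i+r_j)·cross = 21720.2500 → first moment M = |Σ|/6 = 3620.0417
R_c = M/A = 3620.0417/342.0000 = 10.5849 mm
θ = 135° = 2.356194 rad
V = θ·R_c·A = 2.356194·10.5849·342.0000 = 8529.522 mm³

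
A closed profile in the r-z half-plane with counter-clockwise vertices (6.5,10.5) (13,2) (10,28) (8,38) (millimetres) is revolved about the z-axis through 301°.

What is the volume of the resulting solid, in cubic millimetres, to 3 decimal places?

Volume = 5208.130 mm³

Profile (r,z), 4 vertices: (6.5,10.5) (13,2) (10,28) (8,38)
edge 0: (6.5,10.5)→(13,2)  cross = 6.5·2 − 13·10.5 = -123.5000; (r_i+r_j)·cross = 19.5·-123.5000 = -2408.2500
edge 1: (13,2)→(10,28)  cross = 13·28 − 10·2 = 344.0000; (r_i+r_j)·cross = 23·344.0000 = 7912.0000
edge 2: (10,28)→(8,38)  cross = 10·38 − 8·28 = 156.0000; (r_i+r_j)·cross = 18·156.0000 = 2808.0000
edge 3: (8,38)→(6.5,10.5)  cross = 8·10.5 − 6.5·38 = -163.0000; (r_i+r_j)·cross = 14.5·-163.0000 = -2363.5000
Σcross = 213.5000 → A = |Σcross|/2 = 106.7500 mm²
Σ(r_i+r_j)·cross = 5948.2500 → first moment M = |Σ|/6 = 991.3750
R_c = M/A = 991.3750/106.7500 = 9.2869 mm
θ = 301° = 5.253441 rad
V = θ·R_c·A = 5.253441·9.2869·106.7500 = 5208.130 mm³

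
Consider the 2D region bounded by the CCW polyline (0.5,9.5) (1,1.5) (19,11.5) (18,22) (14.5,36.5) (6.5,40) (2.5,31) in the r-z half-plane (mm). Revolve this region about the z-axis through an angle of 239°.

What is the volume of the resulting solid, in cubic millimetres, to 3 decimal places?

Volume = 18475.460 mm³

Profile (r,z), 7 vertices: (0.5,9.5) (1,1.5) (19,11.5) (18,22) (14.5,36.5) (6.5,40) (2.5,31)
edge 0: (0.5,9.5)→(1,1.5)  cross = 0.5·1.5 − 1·9.5 = -8.7500; (r_i+r_j)·cross = 1.5·-8.7500 = -13.1250
edge 1: (1,1.5)→(19,11.5)  cross = 1·11.5 − 19·1.5 = -17.0000; (r_i+r_j)·cross = 20·-17.0000 = -340.0000
edge 2: (19,11.5)→(18,22)  cross = 19·22 − 18·11.5 = 211.0000; (r_i+r_j)·cross = 37·211.0000 = 7807.0000
edge 3: (18,22)→(14.5,36.5)  cross = 18·36.5 − 14.5·22 = 338.0000; (r_i+r_j)·cross = 32.5·338.0000 = 10985.0000
edge 4: (14.5,36.5)→(6.5,40)  cross = 14.5·40 − 6.5·36.5 = 342.7500; (r_i+r_j)·cross = 21·342.7500 = 7197.7500
edge 5: (6.5,40)→(2.5,31)  cross = 6.5·31 − 2.5·40 = 101.5000; (r_i+r_j)·cross = 9·101.5000 = 913.5000
edge 6: (2.5,31)→(0.5,9.5)  cross = 2.5·9.5 − 0.5·31 = 8.2500; (r_i+r_j)·cross = 3·8.2500 = 24.7500
Σcross = 975.7500 → A = |Σcross|/2 = 487.8750 mm²
Σ(r_i+r_j)·cross = 26574.8750 → first moment M = |Σ|/6 = 4429.1458
R_c = M/A = 4429.1458/487.8750 = 9.0784 mm
θ = 239° = 4.171337 rad
V = θ·R_c·A = 4.171337·9.0784·487.8750 = 18475.460 mm³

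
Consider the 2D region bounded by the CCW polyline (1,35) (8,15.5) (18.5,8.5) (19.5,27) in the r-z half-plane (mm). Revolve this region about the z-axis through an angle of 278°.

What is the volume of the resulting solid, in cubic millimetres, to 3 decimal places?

Volume = 14509.851 mm³

Profile (r,z), 4 vertices: (1,35) (8,15.5) (18.5,8.5) (19.5,27)
edge 0: (1,35)→(8,15.5)  cross = 1·15.5 − 8·35 = -264.5000; (r_i+r_j)·cross = 9·-264.5000 = -2380.5000
edge 1: (8,15.5)→(18.5,8.5)  cross = 8·8.5 − 18.5·15.5 = -218.7500; (r_i+r_j)·cross = 26.5·-218.7500 = -5796.8750
edge 2: (18.5,8.5)→(19.5,27)  cross = 18.5·27 − 19.5·8.5 = 333.7500; (r_i+r_j)·cross = 38·333.7500 = 12682.5000
edge 3: (19.5,27)→(1,35)  cross = 19.5·35 − 1·27 = 655.5000; (r_i+r_j)·cross = 20.5·655.5000 = 13437.7500
Σcross = 506.0000 → A = |Σcross|/2 = 253.0000 mm²
Σ(r_i+r_j)·cross = 17942.8750 → first moment M = |Σ|/6 = 2990.4792
R_c = M/A = 2990.4792/253.0000 = 11.8201 mm
θ = 278° = 4.852015 rad
V = θ·R_c·A = 4.852015·11.8201·253.0000 = 14509.851 mm³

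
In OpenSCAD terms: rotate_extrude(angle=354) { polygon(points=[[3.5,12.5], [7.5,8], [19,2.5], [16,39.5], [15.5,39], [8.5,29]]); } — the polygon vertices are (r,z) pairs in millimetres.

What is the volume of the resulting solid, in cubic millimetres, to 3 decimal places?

Volume = 24582.312 mm³

Profile (r,z), 6 vertices: (3.5,12.5) (7.5,8) (19,2.5) (16,39.5) (15.5,39) (8.5,29)
edge 0: (3.5,12.5)→(7.5,8)  cross = 3.5·8 − 7.5·12.5 = -65.7500; (r_i+r_j)·cross = 11·-65.7500 = -723.2500
edge 1: (7.5,8)→(19,2.5)  cross = 7.5·2.5 − 19·8 = -133.2500; (r_i+r_j)·cross = 26.5·-133.2500 = -3531.1250
edge 2: (19,2.5)→(16,39.5)  cross = 19·39.5 − 16·2.5 = 710.5000; (r_i+r_j)·cross = 35·710.5000 = 24867.5000
edge 3: (16,39.5)→(15.5,39)  cross = 16·39 − 15.5·39.5 = 11.7500; (r_i+r_j)·cross = 31.5·11.7500 = 370.1250
edge 4: (15.5,39)→(8.5,29)  cross = 15.5·29 − 8.5·39 = 118.0000; (r_i+r_j)·cross = 24·118.0000 = 2832.0000
edge 5: (8.5,29)→(3.5,12.5)  cross = 8.5·12.5 − 3.5·29 = 4.7500; (r_i+r_j)·cross = 12·4.7500 = 57.0000
Σcross = 646.0000 → A = |Σcross|/2 = 323.0000 mm²
Σ(r_i+r_j)·cross = 23872.2500 → first moment M = |Σ|/6 = 3978.7083
R_c = M/A = 3978.7083/323.0000 = 12.3180 mm
θ = 354° = 6.178466 rad
V = θ·R_c·A = 6.178466·12.3180·323.0000 = 24582.312 mm³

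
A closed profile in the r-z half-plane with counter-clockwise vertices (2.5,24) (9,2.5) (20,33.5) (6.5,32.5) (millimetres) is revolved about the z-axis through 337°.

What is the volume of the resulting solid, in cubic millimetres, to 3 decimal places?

Volume = 16673.563 mm³

Profile (r,z), 4 vertices: (2.5,24) (9,2.5) (20,33.5) (6.5,32.5)
edge 0: (2.5,24)→(9,2.5)  cross = 2.5·2.5 − 9·24 = -209.7500; (r_i+r_j)·cross = 11.5·-209.7500 = -2412.1250
edge 1: (9,2.5)→(20,33.5)  cross = 9·33.5 − 20·2.5 = 251.5000; (r_i+r_j)·cross = 29·251.5000 = 7293.5000
edge 2: (20,33.5)→(6.5,32.5)  cross = 20·32.5 − 6.5·33.5 = 432.2500; (r_i+r_j)·cross = 26.5·432.2500 = 11454.6250
edge 3: (6.5,32.5)→(2.5,24)  cross = 6.5·24 − 2.5·32.5 = 74.7500; (r_i+r_j)·cross = 9·74.7500 = 672.7500
Σcross = 548.7500 → A = |Σcross|/2 = 274.3750 mm²
Σ(r_i+r_j)·cross = 17008.7500 → first moment M = |Σ|/6 = 2834.7917
R_c = M/A = 2834.7917/274.3750 = 10.3318 mm
θ = 337° = 5.881760 rad
V = θ·R_c·A = 5.881760·10.3318·274.3750 = 16673.563 mm³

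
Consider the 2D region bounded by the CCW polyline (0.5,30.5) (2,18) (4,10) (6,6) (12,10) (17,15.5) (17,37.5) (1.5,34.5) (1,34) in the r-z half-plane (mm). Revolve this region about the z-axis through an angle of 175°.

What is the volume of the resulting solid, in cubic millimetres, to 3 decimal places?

Volume = 11216.058 mm³

Profile (r,z), 9 vertices: (0.5,30.5) (2,18) (4,10) (6,6) (12,10) (17,15.5) (17,37.5) (1.5,34.5) (1,34)
edge 0: (0.5,30.5)→(2,18)  cross = 0.5·18 − 2·30.5 = -52.0000; (r_i+r_j)·cross = 2.5·-52.0000 = -130.0000
edge 1: (2,18)→(4,10)  cross = 2·10 − 4·18 = -52.0000; (r_i+r_j)·cross = 6·-52.0000 = -312.0000
edge 2: (4,10)→(6,6)  cross = 4·6 − 6·10 = -36.0000; (r_i+r_j)·cross = 10·-36.0000 = -360.0000
edge 3: (6,6)→(12,10)  cross = 6·10 − 12·6 = -12.0000; (r_i+r_j)·cross = 18·-12.0000 = -216.0000
edge 4: (12,10)→(17,15.5)  cross = 12·15.5 − 17·10 = 16.0000; (r_i+r_j)·cross = 29·16.0000 = 464.0000
edge 5: (17,15.5)→(17,37.5)  cross = 17·37.5 − 17·15.5 = 374.0000; (r_i+r_j)·cross = 34·374.0000 = 12716.0000
edge 6: (17,37.5)→(1.5,34.5)  cross = 17·34.5 − 1.5·37.5 = 530.2500; (r_i+r_j)·cross = 18.5·530.2500 = 9809.6250
edge 7: (1.5,34.5)→(1,34)  cross = 1.5·34 − 1·34.5 = 16.5000; (r_i+r_j)·cross = 2.5·16.5000 = 41.2500
edge 8: (1,34)→(0.5,30.5)  cross = 1·30.5 − 0.5·34 = 13.5000; (r_i+r_j)·cross = 1.5·13.5000 = 20.2500
Σcross = 798.2500 → A = |Σcross|/2 = 399.1250 mm²
Σ(r_i+r_j)·cross = 22033.1250 → first moment M = |Σ|/6 = 3672.1875
R_c = M/A = 3672.1875/399.1250 = 9.2006 mm
θ = 175° = 3.054326 rad
V = θ·R_c·A = 3.054326·9.2006·399.1250 = 11216.058 mm³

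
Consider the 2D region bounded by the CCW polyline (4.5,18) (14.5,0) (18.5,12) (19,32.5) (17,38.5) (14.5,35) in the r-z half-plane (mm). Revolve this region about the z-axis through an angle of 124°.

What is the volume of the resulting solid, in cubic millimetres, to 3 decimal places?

Volume = 8782.357 mm³

Profile (r,z), 6 vertices: (4.5,18) (14.5,0) (18.5,12) (19,32.5) (17,38.5) (14.5,35)
edge 0: (4.5,18)→(14.5,0)  cross = 4.5·0 − 14.5·18 = -261.0000; (r_i+r_j)·cross = 19·-261.0000 = -4959.0000
edge 1: (14.5,0)→(18.5,12)  cross = 14.5·12 − 18.5·0 = 174.0000; (r_i+r_j)·cross = 33·174.0000 = 5742.0000
edge 2: (18.5,12)→(19,32.5)  cross = 18.5·32.5 − 19·12 = 373.2500; (r_i+r_j)·cross = 37.5·373.2500 = 13996.8750
edge 3: (19,32.5)→(17,38.5)  cross = 19·38.5 − 17·32.5 = 179.0000; (r_i+r_j)·cross = 36·179.0000 = 6444.0000
edge 4: (17,38.5)→(14.5,35)  cross = 17·35 − 14.5·38.5 = 36.7500; (r_i+r_j)·cross = 31.5·36.7500 = 1157.6250
edge 5: (14.5,35)→(4.5,18)  cross = 14.5·18 − 4.5·35 = 103.5000; (r_i+r_j)·cross = 19·103.5000 = 1966.5000
Σcross = 605.5000 → A = |Σcross|/2 = 302.7500 mm²
Σ(r_i+r_j)·cross = 24348.0000 → first moment M = |Σ|/6 = 4058.0000
R_c = M/A = 4058.0000/302.7500 = 13.4038 mm
θ = 124° = 2.164208 rad
V = θ·R_c·A = 2.164208·13.4038·302.7500 = 8782.357 mm³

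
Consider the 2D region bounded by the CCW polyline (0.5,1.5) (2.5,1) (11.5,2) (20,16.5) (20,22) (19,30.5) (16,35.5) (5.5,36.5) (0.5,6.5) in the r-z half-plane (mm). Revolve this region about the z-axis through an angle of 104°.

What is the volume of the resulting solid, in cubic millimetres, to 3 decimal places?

Volume = 9527.229 mm³

Profile (r,z), 9 vertices: (0.5,1.5) (2.5,1) (11.5,2) (20,16.5) (20,22) (19,30.5) (16,35.5) (5.5,36.5) (0.5,6.5)
edge 0: (0.5,1.5)→(2.5,1)  cross = 0.5·1 − 2.5·1.5 = -3.2500; (r_i+r_j)·cross = 3·-3.2500 = -9.7500
edge 1: (2.5,1)→(11.5,2)  cross = 2.5·2 − 11.5·1 = -6.5000; (r_i+r_j)·cross = 14·-6.5000 = -91.0000
edge 2: (11.5,2)→(20,16.5)  cross = 11.5·16.5 − 20·2 = 149.7500; (r_i+r_j)·cross = 31.5·149.7500 = 4717.1250
edge 3: (20,16.5)→(20,22)  cross = 20·22 − 20·16.5 = 110.0000; (r_i+r_j)·cross = 40·110.0000 = 4400.0000
edge 4: (20,22)→(19,30.5)  cross = 20·30.5 − 19·22 = 192.0000; (r_i+r_j)·cross = 39·192.0000 = 7488.0000
edge 5: (19,30.5)→(16,35.5)  cross = 19·35.5 − 16·30.5 = 186.5000; (r_i+r_j)·cross = 35·186.5000 = 6527.5000
edge 6: (16,35.5)→(5.5,36.5)  cross = 16·36.5 − 5.5·35.5 = 388.7500; (r_i+r_j)·cross = 21.5·388.7500 = 8358.1250
edge 7: (5.5,36.5)→(0.5,6.5)  cross = 5.5·6.5 − 0.5·36.5 = 17.5000; (r_i+r_j)·cross = 6·17.5000 = 105.0000
edge 8: (0.5,6.5)→(0.5,1.5)  cross = 0.5·1.5 − 0.5·6.5 = -2.5000; (r_i+r_j)·cross = 1·-2.5000 = -2.5000
Σcross = 1032.2500 → A = |Σcross|/2 = 516.1250 mm²
Σ(r_i+r_j)·cross = 31492.5000 → first moment M = |Σ|/6 = 5248.7500
R_c = M/A = 5248.7500/516.1250 = 10.1695 mm
θ = 104° = 1.815142 rad
V = θ·R_c·A = 1.815142·10.1695·516.1250 = 9527.229 mm³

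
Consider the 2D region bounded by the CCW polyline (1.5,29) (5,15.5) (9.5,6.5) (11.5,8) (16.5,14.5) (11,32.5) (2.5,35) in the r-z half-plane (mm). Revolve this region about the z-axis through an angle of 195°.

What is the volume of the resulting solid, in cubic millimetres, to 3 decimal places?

Volume = 7422.373 mm³

Profile (r,z), 7 vertices: (1.5,29) (5,15.5) (9.5,6.5) (11.5,8) (16.5,14.5) (11,32.5) (2.5,35)
edge 0: (1.5,29)→(5,15.5)  cross = 1.5·15.5 − 5·29 = -121.7500; (r_i+r_j)·cross = 6.5·-121.7500 = -791.3750
edge 1: (5,15.5)→(9.5,6.5)  cross = 5·6.5 − 9.5·15.5 = -114.7500; (r_i+r_j)·cross = 14.5·-114.7500 = -1663.8750
edge 2: (9.5,6.5)→(11.5,8)  cross = 9.5·8 − 11.5·6.5 = 1.2500; (r_i+r_j)·cross = 21·1.2500 = 26.2500
edge 3: (11.5,8)→(16.5,14.5)  cross = 11.5·14.5 − 16.5·8 = 34.7500; (r_i+r_j)·cross = 28·34.7500 = 973.0000
edge 4: (16.5,14.5)→(11,32.5)  cross = 16.5·32.5 − 11·14.5 = 376.7500; (r_i+r_j)·cross = 27.5·376.7500 = 10360.6250
edge 5: (11,32.5)→(2.5,35)  cross = 11·35 − 2.5·32.5 = 303.7500; (r_i+r_j)·cross = 13.5·303.7500 = 4100.6250
edge 6: (2.5,35)→(1.5,29)  cross = 2.5·29 − 1.5·35 = 20.0000; (r_i+r_j)·cross = 4·20.0000 = 80.0000
Σcross = 500.0000 → A = |Σcross|/2 = 250.0000 mm²
Σ(r_i+r_j)·cross = 13085.2500 → first moment M = |Σ|/6 = 2180.8750
R_c = M/A = 2180.8750/250.0000 = 8.7235 mm
θ = 195° = 3.403392 rad
V = θ·R_c·A = 3.403392·8.7235·250.0000 = 7422.373 mm³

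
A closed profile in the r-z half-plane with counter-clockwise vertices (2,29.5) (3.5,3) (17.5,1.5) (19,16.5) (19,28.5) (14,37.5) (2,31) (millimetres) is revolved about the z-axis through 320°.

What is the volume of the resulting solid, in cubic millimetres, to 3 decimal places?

Volume = 30451.109 mm³

Profile (r,z), 7 vertices: (2,29.5) (3.5,3) (17.5,1.5) (19,16.5) (19,28.5) (14,37.5) (2,31)
edge 0: (2,29.5)→(3.5,3)  cross = 2·3 − 3.5·29.5 = -97.2500; (r_i+r_j)·cross = 5.5·-97.2500 = -534.8750
edge 1: (3.5,3)→(17.5,1.5)  cross = 3.5·1.5 − 17.5·3 = -47.2500; (r_i+r_j)·cross = 21·-47.2500 = -992.2500
edge 2: (17.5,1.5)→(19,16.5)  cross = 17.5·16.5 − 19·1.5 = 260.2500; (r_i+r_j)·cross = 36.5·260.2500 = 9499.1250
edge 3: (19,16.5)→(19,28.5)  cross = 19·28.5 − 19·16.5 = 228.0000; (r_i+r_j)·cross = 38·228.0000 = 8664.0000
edge 4: (19,28.5)→(14,37.5)  cross = 19·37.5 − 14·28.5 = 313.5000; (r_i+r_j)·cross = 33·313.5000 = 10345.5000
edge 5: (14,37.5)→(2,31)  cross = 14·31 − 2·37.5 = 359.0000; (r_i+r_j)·cross = 16·359.0000 = 5744.0000
edge 6: (2,31)→(2,29.5)  cross = 2·29.5 − 2·31 = -3.0000; (r_i+r_j)·cross = 4·-3.0000 = -12.0000
Σcross = 1013.2500 → A = |Σcross|/2 = 506.6250 mm²
Σ(r_i+r_j)·cross = 32713.5000 → first moment M = |Σ|/6 = 5452.2500
R_c = M/A = 5452.2500/506.6250 = 10.7619 mm
θ = 320° = 5.585054 rad
V = θ·R_c·A = 5.585054·10.7619·506.6250 = 30451.109 mm³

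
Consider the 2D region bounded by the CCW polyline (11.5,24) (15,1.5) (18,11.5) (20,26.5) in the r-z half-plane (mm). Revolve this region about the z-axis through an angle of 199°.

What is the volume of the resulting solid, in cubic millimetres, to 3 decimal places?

Profile (r,z), 4 vertices: (11.5,24) (15,1.5) (18,11.5) (20,26.5)
edge 0: (11.5,24)→(15,1.5)  cross = 11.5·1.5 − 15·24 = -342.7500; (r_i+r_j)·cross = 26.5·-342.7500 = -9082.8750
edge 1: (15,1.5)→(18,11.5)  cross = 15·11.5 − 18·1.5 = 145.5000; (r_i+r_j)·cross = 33·145.5000 = 4801.5000
edge 2: (18,11.5)→(20,26.5)  cross = 18·26.5 − 20·11.5 = 247.0000; (r_i+r_j)·cross = 38·247.0000 = 9386.0000
edge 3: (20,26.5)→(11.5,24)  cross = 20·24 − 11.5·26.5 = 175.2500; (r_i+r_j)·cross = 31.5·175.2500 = 5520.3750
Σcross = 225.0000 → A = |Σcross|/2 = 112.5000 mm²
Σ(r_i+r_j)·cross = 10625.0000 → first moment M = |Σ|/6 = 1770.8333
R_c = M/A = 1770.8333/112.5000 = 15.7407 mm
θ = 199° = 3.473205 rad
V = θ·R_c·A = 3.473205·15.7407·112.5000 = 6150.468 mm³

Volume = 6150.468 mm³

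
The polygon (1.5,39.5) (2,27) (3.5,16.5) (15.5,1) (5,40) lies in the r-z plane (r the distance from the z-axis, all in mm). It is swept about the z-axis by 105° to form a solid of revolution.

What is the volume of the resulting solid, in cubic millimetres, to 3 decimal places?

Volume = 2515.390 mm³

Profile (r,z), 5 vertices: (1.5,39.5) (2,27) (3.5,16.5) (15.5,1) (5,40)
edge 0: (1.5,39.5)→(2,27)  cross = 1.5·27 − 2·39.5 = -38.5000; (r_i+r_j)·cross = 3.5·-38.5000 = -134.7500
edge 1: (2,27)→(3.5,16.5)  cross = 2·16.5 − 3.5·27 = -61.5000; (r_i+r_j)·cross = 5.5·-61.5000 = -338.2500
edge 2: (3.5,16.5)→(15.5,1)  cross = 3.5·1 − 15.5·16.5 = -252.2500; (r_i+r_j)·cross = 19·-252.2500 = -4792.7500
edge 3: (15.5,1)→(5,40)  cross = 15.5·40 − 5·1 = 615.0000; (r_i+r_j)·cross = 20.5·615.0000 = 12607.5000
edge 4: (5,40)→(1.5,39.5)  cross = 5·39.5 − 1.5·40 = 137.5000; (r_i+r_j)·cross = 6.5·137.5000 = 893.7500
Σcross = 400.2500 → A = |Σcross|/2 = 200.1250 mm²
Σ(r_i+r_j)·cross = 8235.5000 → first moment M = |Σ|/6 = 1372.5833
R_c = M/A = 1372.5833/200.1250 = 6.8586 mm
θ = 105° = 1.832596 rad
V = θ·R_c·A = 1.832596·6.8586·200.1250 = 2515.390 mm³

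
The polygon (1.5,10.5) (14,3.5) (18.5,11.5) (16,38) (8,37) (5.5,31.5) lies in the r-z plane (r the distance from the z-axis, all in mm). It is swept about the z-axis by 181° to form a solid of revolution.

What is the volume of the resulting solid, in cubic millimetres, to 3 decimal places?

Profile (r,z), 6 vertices: (1.5,10.5) (14,3.5) (18.5,11.5) (16,38) (8,37) (5.5,31.5)
edge 0: (1.5,10.5)→(14,3.5)  cross = 1.5·3.5 − 14·10.5 = -141.7500; (r_i+r_j)·cross = 15.5·-141.7500 = -2197.1250
edge 1: (14,3.5)→(18.5,11.5)  cross = 14·11.5 − 18.5·3.5 = 96.2500; (r_i+r_j)·cross = 32.5·96.2500 = 3128.1250
edge 2: (18.5,11.5)→(16,38)  cross = 18.5·38 − 16·11.5 = 519.0000; (r_i+r_j)·cross = 34.5·519.0000 = 17905.5000
edge 3: (16,38)→(8,37)  cross = 16·37 − 8·38 = 288.0000; (r_i+r_j)·cross = 24·288.0000 = 6912.0000
edge 4: (8,37)→(5.5,31.5)  cross = 8·31.5 − 5.5·37 = 48.5000; (r_i+r_j)·cross = 13.5·48.5000 = 654.7500
edge 5: (5.5,31.5)→(1.5,10.5)  cross = 5.5·10.5 − 1.5·31.5 = 10.5000; (r_i+r_j)·cross = 7·10.5000 = 73.5000
Σcross = 820.5000 → A = |Σcross|/2 = 410.2500 mm²
Σ(r_i+r_j)·cross = 26476.7500 → first moment M = |Σ|/6 = 4412.7917
R_c = M/A = 4412.7917/410.2500 = 10.7563 mm
θ = 181° = 3.159046 rad
V = θ·R_c·A = 3.159046·10.7563·410.2500 = 13940.212 mm³

Volume = 13940.212 mm³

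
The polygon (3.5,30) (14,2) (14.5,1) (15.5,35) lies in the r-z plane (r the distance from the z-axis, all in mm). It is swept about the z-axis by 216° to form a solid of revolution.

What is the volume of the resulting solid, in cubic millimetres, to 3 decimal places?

Profile (r,z), 4 vertices: (3.5,30) (14,2) (14.5,1) (15.5,35)
edge 0: (3.5,30)→(14,2)  cross = 3.5·2 − 14·30 = -413.0000; (r_i+r_j)·cross = 17.5·-413.0000 = -7227.5000
edge 1: (14,2)→(14.5,1)  cross = 14·1 − 14.5·2 = -15.0000; (r_i+r_j)·cross = 28.5·-15.0000 = -427.5000
edge 2: (14.5,1)→(15.5,35)  cross = 14.5·35 − 15.5·1 = 492.0000; (r_i+r_j)·cross = 30·492.0000 = 14760.0000
edge 3: (15.5,35)→(3.5,30)  cross = 15.5·30 − 3.5·35 = 342.5000; (r_i+r_j)·cross = 19·342.5000 = 6507.5000
Σcross = 406.5000 → A = |Σcross|/2 = 203.2500 mm²
Σ(r_i+r_j)·cross = 13612.5000 → first moment M = |Σ|/6 = 2268.7500
R_c = M/A = 2268.7500/203.2500 = 11.1624 mm
θ = 216° = 3.769911 rad
V = θ·R_c·A = 3.769911·11.1624·203.2500 = 8552.986 mm³

Volume = 8552.986 mm³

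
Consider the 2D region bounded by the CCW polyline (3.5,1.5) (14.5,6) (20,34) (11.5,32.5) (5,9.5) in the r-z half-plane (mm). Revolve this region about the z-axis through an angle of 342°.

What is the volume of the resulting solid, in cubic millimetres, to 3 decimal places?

Profile (r,z), 5 vertices: (3.5,1.5) (14.5,6) (20,34) (11.5,32.5) (5,9.5)
edge 0: (3.5,1.5)→(14.5,6)  cross = 3.5·6 − 14.5·1.5 = -0.7500; (r_i+r_j)·cross = 18·-0.7500 = -13.5000
edge 1: (14.5,6)→(20,34)  cross = 14.5·34 − 20·6 = 373.0000; (r_i+r_j)·cross = 34.5·373.0000 = 12868.5000
edge 2: (20,34)→(11.5,32.5)  cross = 20·32.5 − 11.5·34 = 259.0000; (r_i+r_j)·cross = 31.5·259.0000 = 8158.5000
edge 3: (11.5,32.5)→(5,9.5)  cross = 11.5·9.5 − 5·32.5 = -53.2500; (r_i+r_j)·cross = 16.5·-53.2500 = -878.6250
edge 4: (5,9.5)→(3.5,1.5)  cross = 5·1.5 − 3.5·9.5 = -25.7500; (r_i+r_j)·cross = 8.5·-25.7500 = -218.8750
Σcross = 552.2500 → A = |Σcross|/2 = 276.1250 mm²
Σ(r_i+r_j)·cross = 19916.0000 → first moment M = |Σ|/6 = 3319.3333
R_c = M/A = 3319.3333/276.1250 = 12.0211 mm
θ = 342° = 5.969026 rad
V = θ·R_c·A = 5.969026·12.0211·276.1250 = 19813.187 mm³

Volume = 19813.187 mm³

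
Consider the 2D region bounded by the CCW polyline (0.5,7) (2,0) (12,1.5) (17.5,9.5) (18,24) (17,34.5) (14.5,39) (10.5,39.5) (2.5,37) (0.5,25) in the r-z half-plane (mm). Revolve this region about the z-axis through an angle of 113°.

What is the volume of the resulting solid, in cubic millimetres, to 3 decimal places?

Profile (r,z), 10 vertices: (0.5,7) (2,0) (12,1.5) (17.5,9.5) (18,24) (17,34.5) (14.5,39) (10.5,39.5) (2.5,37) (0.5,25)
edge 0: (0.5,7)→(2,0)  cross = 0.5·0 − 2·7 = -14.0000; (r_i+r_j)·cross = 2.5·-14.0000 = -35.0000
edge 1: (2,0)→(12,1.5)  cross = 2·1.5 − 12·0 = 3.0000; (r_i+r_j)·cross = 14·3.0000 = 42.0000
edge 2: (12,1.5)→(17.5,9.5)  cross = 12·9.5 − 17.5·1.5 = 87.7500; (r_i+r_j)·cross = 29.5·87.7500 = 2588.6250
edge 3: (17.5,9.5)→(18,24)  cross = 17.5·24 − 18·9.5 = 249.0000; (r_i+r_j)·cross = 35.5·249.0000 = 8839.5000
edge 4: (18,24)→(17,34.5)  cross = 18·34.5 − 17·24 = 213.0000; (r_i+r_j)·cross = 35·213.0000 = 7455.0000
edge 5: (17,34.5)→(14.5,39)  cross = 17·39 − 14.5·34.5 = 162.7500; (r_i+r_j)·cross = 31.5·162.7500 = 5126.6250
edge 6: (14.5,39)→(10.5,39.5)  cross = 14.5·39.5 − 10.5·39 = 163.2500; (r_i+r_j)·cross = 25·163.2500 = 4081.2500
edge 7: (10.5,39.5)→(2.5,37)  cross = 10.5·37 − 2.5·39.5 = 289.7500; (r_i+r_j)·cross = 13·289.7500 = 3766.7500
edge 8: (2.5,37)→(0.5,25)  cross = 2.5·25 − 0.5·37 = 44.0000; (r_i+r_j)·cross = 3·44.0000 = 132.0000
edge 9: (0.5,25)→(0.5,7)  cross = 0.5·7 − 0.5·25 = -9.0000; (r_i+r_j)·cross = 1·-9.0000 = -9.0000
Σcross = 1189.5000 → A = |Σcross|/2 = 594.7500 mm²
Σ(r_i+r_j)·cross = 31987.7500 → first moment M = |Σ|/6 = 5331.2917
R_c = M/A = 5331.2917/594.7500 = 8.9639 mm
θ = 113° = 1.972222 rad
V = θ·R_c·A = 1.972222·8.9639·594.7500 = 10514.491 mm³

Volume = 10514.491 mm³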